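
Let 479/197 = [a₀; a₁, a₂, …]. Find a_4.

479 = 2·197 + 85   →  a_0 = 2
197 = 2·85 + 27   →  a_1 = 2
85 = 3·27 + 4   →  a_2 = 3
27 = 6·4 + 3   →  a_3 = 6
4 = 1·3 + 1   →  a_4 = 1

1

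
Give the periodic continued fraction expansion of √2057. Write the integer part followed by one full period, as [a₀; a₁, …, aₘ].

[45; 2, 1, 4, 1, 2, 90]

a₀ = ⌊√2057⌋ = 45.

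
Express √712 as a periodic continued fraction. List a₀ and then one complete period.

[26; 1, 2, 6, 2, 1, 52]

a₀ = ⌊√712⌋ = 26.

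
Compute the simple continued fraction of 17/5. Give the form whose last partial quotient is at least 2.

17 = 3*5 + 2
5 = 2*2 + 1
2 = 2*1 + 0  (stop)
So 17/5 = [3; 2, 2].

[3; 2, 2]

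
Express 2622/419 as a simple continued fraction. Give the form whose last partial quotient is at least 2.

[6; 3, 1, 7, 3, 4]

2622 = 6*419 + 108
419 = 3*108 + 95
108 = 1*95 + 13
95 = 7*13 + 4
13 = 3*4 + 1
4 = 4*1 + 0  (stop)
So 2622/419 = [6; 3, 1, 7, 3, 4].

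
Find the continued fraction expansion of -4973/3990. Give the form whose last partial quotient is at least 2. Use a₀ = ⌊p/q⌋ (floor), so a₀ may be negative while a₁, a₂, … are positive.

-4973 = -2*3990 + 3007
3990 = 1*3007 + 983
3007 = 3*983 + 58
983 = 16*58 + 55
58 = 1*55 + 3
55 = 18*3 + 1
3 = 3*1 + 0  (stop)
So -4973/3990 = [-2; 1, 3, 16, 1, 18, 3].

[-2; 1, 3, 16, 1, 18, 3]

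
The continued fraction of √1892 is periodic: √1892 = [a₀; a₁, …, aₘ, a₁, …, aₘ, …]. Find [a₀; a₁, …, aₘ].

a₀ = ⌊√1892⌋ = 43.
With m₀=0, d₀=1 and mₖ₊₁ = dₖaₖ − mₖ, dₖ₊₁ = (n − mₖ₊₁²)/dₖ, aₖ₊₁ = ⌊(a₀+mₖ₊₁)/dₖ₊₁⌋:
  k=1: m=43, d=43, a=2
  k=2: m=43, d=1, a=86
d=1 and a=2a₀=86 at k=2, so the next step gives (m, d) = (43, 43) again — its k=1 value — and the period has length 2.

[43; 2, 86]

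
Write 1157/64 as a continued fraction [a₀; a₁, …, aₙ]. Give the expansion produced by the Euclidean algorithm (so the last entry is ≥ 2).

1157 = 18*64 + 5
64 = 12*5 + 4
5 = 1*4 + 1
4 = 4*1 + 0  (stop)
So 1157/64 = [18; 12, 1, 4].

[18; 12, 1, 4]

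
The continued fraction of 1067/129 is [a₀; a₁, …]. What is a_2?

1067 = 8·129 + 35   →  a_0 = 8
129 = 3·35 + 24   →  a_1 = 3
35 = 1·24 + 11   →  a_2 = 1

1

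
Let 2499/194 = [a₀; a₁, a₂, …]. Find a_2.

2499 = 12·194 + 171   →  a_0 = 12
194 = 1·171 + 23   →  a_1 = 1
171 = 7·23 + 10   →  a_2 = 7

7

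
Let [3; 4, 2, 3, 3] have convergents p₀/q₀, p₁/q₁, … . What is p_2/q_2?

Using pₖ = aₖpₖ₋₁ + pₖ₋₂, qₖ = aₖqₖ₋₁ + qₖ₋₂ (with p₋₁=1, p₋₂=0, q₋₁=0, q₋₂=1):
  k=0: a=3, p=3, q=1
  k=1: a=4, p=13, q=4
  k=2: a=2, p=29, q=9

29/9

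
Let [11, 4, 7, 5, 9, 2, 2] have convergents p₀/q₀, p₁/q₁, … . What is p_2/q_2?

326/29

Using pₖ = aₖpₖ₋₁ + pₖ₋₂, qₖ = aₖqₖ₋₁ + qₖ₋₂ (with p₋₁=1, p₋₂=0, q₋₁=0, q₋₂=1):
  k=0: a=11, p=11, q=1
  k=1: a=4, p=45, q=4
  k=2: a=7, p=326, q=29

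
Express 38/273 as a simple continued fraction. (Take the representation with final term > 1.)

38 = 0·273 + 38
273 = 7·38 + 7
38 = 5·7 + 3
7 = 2·3 + 1
3 = 3·1 + 0  (stop)
So 38/273 = [0; 7, 5, 2, 3].

[0; 7, 5, 2, 3]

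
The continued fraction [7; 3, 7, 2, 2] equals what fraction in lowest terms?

Using pₖ = aₖpₖ₋₁ + pₖ₋₂ and qₖ = aₖqₖ₋₁ + qₖ₋₂:
  k=0: a=7, p=7, q=1
  k=1: a=3, p=22, q=3
  k=2: a=7, p=161, q=22
  k=3: a=2, p=344, q=47
  k=4: a=2, p=849, q=116

849/116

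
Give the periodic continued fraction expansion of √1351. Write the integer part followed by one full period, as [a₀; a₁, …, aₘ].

[36; 1, 3, 10, 3, 1, 72]

a₀ = ⌊√1351⌋ = 36.
With m₀=0, d₀=1 and mₖ₊₁ = dₖaₖ − mₖ, dₖ₊₁ = (n − mₖ₊₁²)/dₖ, aₖ₊₁ = ⌊(a₀+mₖ₊₁)/dₖ₊₁⌋:
  k=1: m=36, d=55, a=1
  k=2: m=19, d=18, a=3
  k=3: m=35, d=7, a=10
  k=4: m=35, d=18, a=3
  k=5: m=19, d=55, a=1
  k=6: m=36, d=1, a=72
d=1 and a=2a₀=72 at k=6, so the next step gives (m, d) = (36, 55) again — its k=1 value — and the period has length 6.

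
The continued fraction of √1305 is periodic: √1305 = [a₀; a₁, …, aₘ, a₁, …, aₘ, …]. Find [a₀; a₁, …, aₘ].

a₀ = ⌊√1305⌋ = 36.

[36; 8, 72]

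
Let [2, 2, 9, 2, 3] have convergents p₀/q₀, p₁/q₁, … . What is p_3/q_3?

99/40

Using pₖ = aₖpₖ₋₁ + pₖ₋₂, qₖ = aₖqₖ₋₁ + qₖ₋₂ (with p₋₁=1, p₋₂=0, q₋₁=0, q₋₂=1):
  k=0: a=2, p=2, q=1
  k=1: a=2, p=5, q=2
  k=2: a=9, p=47, q=19
  k=3: a=2, p=99, q=40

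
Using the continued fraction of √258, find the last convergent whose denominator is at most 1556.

8240/513

√258 = [16; 16, 32, …] (period length 2).
Convergents:
  p_0/q_0 = 16/1
  p_1/q_1 = 257/16
  p_2/q_2 = 8240/513
  p_3/q_3 = 132097/8224
q_2 = 513 ≤ 1556 < 8224 = q_3, so the answer is 8240/513.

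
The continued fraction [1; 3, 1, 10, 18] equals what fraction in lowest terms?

Fold from the inside: start with 18/1.
  10 + 1/18 = 181/18
  1 + 18/181 = 199/181
  3 + 181/199 = 778/199
  1 + 199/778 = 977/778

977/778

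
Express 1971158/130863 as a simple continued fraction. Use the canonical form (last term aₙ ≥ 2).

[15; 15, 1, 14, 14, 2, 1, 12]

1971158 = 15×130863 + 8213
130863 = 15×8213 + 7668
8213 = 1×7668 + 545
7668 = 14×545 + 38
545 = 14×38 + 13
38 = 2×13 + 12
13 = 1×12 + 1
12 = 12×1 + 0  (stop)
So 1971158/130863 = [15; 15, 1, 14, 14, 2, 1, 12].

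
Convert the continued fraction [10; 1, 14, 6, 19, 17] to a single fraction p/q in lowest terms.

Fold from the inside: start with 17/1.
  19 + 1/17 = 324/17
  6 + 17/324 = 1961/324
  14 + 324/1961 = 27778/1961
  1 + 1961/27778 = 29739/27778
  10 + 27778/29739 = 325168/29739

325168/29739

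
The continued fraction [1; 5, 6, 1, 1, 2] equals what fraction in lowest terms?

Fold from the inside: start with 2/1.
  1 + 1/2 = 3/2
  1 + 2/3 = 5/3
  6 + 3/5 = 33/5
  5 + 5/33 = 170/33
  1 + 33/170 = 203/170

203/170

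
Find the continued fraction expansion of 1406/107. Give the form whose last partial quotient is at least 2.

1406 = 13*107 + 15
107 = 7*15 + 2
15 = 7*2 + 1
2 = 2*1 + 0  (stop)
So 1406/107 = [13; 7, 7, 2].

[13; 7, 7, 2]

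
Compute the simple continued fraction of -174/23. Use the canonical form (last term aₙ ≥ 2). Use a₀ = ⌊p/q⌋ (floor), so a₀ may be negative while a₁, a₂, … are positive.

[-8; 2, 3, 3]

-174 = -8*23 + 10
23 = 2*10 + 3
10 = 3*3 + 1
3 = 3*1 + 0  (stop)
So -174/23 = [-8; 2, 3, 3].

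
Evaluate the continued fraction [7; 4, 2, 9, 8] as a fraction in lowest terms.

4977/689

Fold from the inside: start with 8/1.
  9 + 1/8 = 73/8
  2 + 8/73 = 154/73
  4 + 73/154 = 689/154
  7 + 154/689 = 4977/689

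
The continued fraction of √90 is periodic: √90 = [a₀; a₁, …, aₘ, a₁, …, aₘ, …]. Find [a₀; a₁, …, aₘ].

[9; 2, 18]

a₀ = ⌊√90⌋ = 9.
With m₀=0, d₀=1 and mₖ₊₁ = dₖaₖ − mₖ, dₖ₊₁ = (n − mₖ₊₁²)/dₖ, aₖ₊₁ = ⌊(a₀+mₖ₊₁)/dₖ₊₁⌋:
  k=1: m=9, d=9, a=2
  k=2: m=9, d=1, a=18
d=1 and a=2a₀=18 at k=2, so the next step gives (m, d) = (9, 9) again — its k=1 value — and the period has length 2.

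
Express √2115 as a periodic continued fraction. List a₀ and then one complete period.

a₀ = ⌊√2115⌋ = 45.

[45; 1, 90]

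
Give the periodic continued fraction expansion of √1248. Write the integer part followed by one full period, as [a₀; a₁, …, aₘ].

a₀ = ⌊√1248⌋ = 35.
With m₀=0, d₀=1 and mₖ₊₁ = dₖaₖ − mₖ, dₖ₊₁ = (n − mₖ₊₁²)/dₖ, aₖ₊₁ = ⌊(a₀+mₖ₊₁)/dₖ₊₁⌋:
  k=1: m=35, d=23, a=3
  k=2: m=34, d=4, a=17
  k=3: m=34, d=23, a=3
  k=4: m=35, d=1, a=70
d=1 and a=2a₀=70 at k=4, so the next step gives (m, d) = (35, 23) again — its k=1 value — and the period has length 4.

[35; 3, 17, 3, 70]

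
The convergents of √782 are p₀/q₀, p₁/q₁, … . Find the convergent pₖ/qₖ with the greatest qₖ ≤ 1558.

√782 = [27; 1, 26, 1, 54, …] (period length 4).
Convergents:
  p_0/q_0 = 27/1
  p_1/q_1 = 28/1
  p_2/q_2 = 755/27
  p_3/q_3 = 783/28
  p_4/q_4 = 43037/1539
  p_5/q_5 = 43820/1567
q_4 = 1539 ≤ 1558 < 1567 = q_5, so the answer is 43037/1539.

43037/1539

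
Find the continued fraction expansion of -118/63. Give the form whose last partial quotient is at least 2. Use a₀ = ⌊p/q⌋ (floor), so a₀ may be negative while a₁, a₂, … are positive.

[-2; 7, 1, 7]

-118 = -2×63 + 8
63 = 7×8 + 7
8 = 1×7 + 1
7 = 7×1 + 0  (stop)
So -118/63 = [-2; 7, 1, 7].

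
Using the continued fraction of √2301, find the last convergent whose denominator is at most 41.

√2301 = [47; 1, 30, 1, 94, …] (period length 4).
Convergents:
  p_0/q_0 = 47/1
  p_1/q_1 = 48/1
  p_2/q_2 = 1487/31
  p_3/q_3 = 1535/32
  p_4/q_4 = 145777/3039
q_3 = 32 ≤ 41 < 3039 = q_4, so the answer is 1535/32.

1535/32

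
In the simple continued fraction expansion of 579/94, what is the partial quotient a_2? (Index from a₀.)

579 = 6·94 + 15   →  a_0 = 6
94 = 6·15 + 4   →  a_1 = 6
15 = 3·4 + 3   →  a_2 = 3

3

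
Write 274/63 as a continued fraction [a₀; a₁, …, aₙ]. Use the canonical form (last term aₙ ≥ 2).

274 = 4·63 + 22
63 = 2·22 + 19
22 = 1·19 + 3
19 = 6·3 + 1
3 = 3·1 + 0  (stop)
So 274/63 = [4; 2, 1, 6, 3].

[4; 2, 1, 6, 3]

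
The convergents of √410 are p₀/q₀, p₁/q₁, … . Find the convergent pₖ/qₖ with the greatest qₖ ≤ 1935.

13121/648

√410 = [20; 4, 40, …] (period length 2).
Convergents:
  p_0/q_0 = 20/1
  p_1/q_1 = 81/4
  p_2/q_2 = 3260/161
  p_3/q_3 = 13121/648
  p_4/q_4 = 528100/26081
q_3 = 648 ≤ 1935 < 26081 = q_4, so the answer is 13121/648.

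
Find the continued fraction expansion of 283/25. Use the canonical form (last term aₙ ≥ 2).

283 = 11·25 + 8
25 = 3·8 + 1
8 = 8·1 + 0  (stop)
So 283/25 = [11; 3, 8].

[11; 3, 8]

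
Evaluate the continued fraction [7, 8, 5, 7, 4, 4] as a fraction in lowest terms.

36885/5179

Using pₖ = aₖpₖ₋₁ + pₖ₋₂ and qₖ = aₖqₖ₋₁ + qₖ₋₂:
  k=0: a=7, p=7, q=1
  k=1: a=8, p=57, q=8
  k=2: a=5, p=292, q=41
  k=3: a=7, p=2101, q=295
  k=4: a=4, p=8696, q=1221
  k=5: a=4, p=36885, q=5179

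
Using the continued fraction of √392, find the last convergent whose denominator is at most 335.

√392 = [19; 1, 3, 1, 38, …] (period length 4).
Convergents:
  p_0/q_0 = 19/1
  p_1/q_1 = 20/1
  p_2/q_2 = 79/4
  p_3/q_3 = 99/5
  p_4/q_4 = 3841/194
  p_5/q_5 = 3940/199
  p_6/q_6 = 15661/791
q_5 = 199 ≤ 335 < 791 = q_6, so the answer is 3940/199.

3940/199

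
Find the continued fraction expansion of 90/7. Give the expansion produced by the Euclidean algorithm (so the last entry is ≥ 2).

90 = 12·7 + 6
7 = 1·6 + 1
6 = 6·1 + 0  (stop)
So 90/7 = [12; 1, 6].

[12; 1, 6]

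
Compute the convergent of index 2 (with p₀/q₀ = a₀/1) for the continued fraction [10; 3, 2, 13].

72/7

Using pₖ = aₖpₖ₋₁ + pₖ₋₂, qₖ = aₖqₖ₋₁ + qₖ₋₂ (with p₋₁=1, p₋₂=0, q₋₁=0, q₋₂=1):
  k=0: a=10, p=10, q=1
  k=1: a=3, p=31, q=3
  k=2: a=2, p=72, q=7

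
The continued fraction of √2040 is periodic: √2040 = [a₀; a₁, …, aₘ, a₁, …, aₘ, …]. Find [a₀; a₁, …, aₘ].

[45; 6, 90]

a₀ = ⌊√2040⌋ = 45.
With m₀=0, d₀=1 and mₖ₊₁ = dₖaₖ − mₖ, dₖ₊₁ = (n − mₖ₊₁²)/dₖ, aₖ₊₁ = ⌊(a₀+mₖ₊₁)/dₖ₊₁⌋:
  k=1: m=45, d=15, a=6
  k=2: m=45, d=1, a=90
d=1 and a=2a₀=90 at k=2, so the next step gives (m, d) = (45, 15) again — its k=1 value — and the period has length 2.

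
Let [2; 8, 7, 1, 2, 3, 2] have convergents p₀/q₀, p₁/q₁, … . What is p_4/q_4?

397/187

Using pₖ = aₖpₖ₋₁ + pₖ₋₂, qₖ = aₖqₖ₋₁ + qₖ₋₂ (with p₋₁=1, p₋₂=0, q₋₁=0, q₋₂=1):
  k=0: a=2, p=2, q=1
  k=1: a=8, p=17, q=8
  k=2: a=7, p=121, q=57
  k=3: a=1, p=138, q=65
  k=4: a=2, p=397, q=187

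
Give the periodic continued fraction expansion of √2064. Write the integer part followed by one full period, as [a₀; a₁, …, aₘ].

a₀ = ⌊√2064⌋ = 45.
With m₀=0, d₀=1 and mₖ₊₁ = dₖaₖ − mₖ, dₖ₊₁ = (n − mₖ₊₁²)/dₖ, aₖ₊₁ = ⌊(a₀+mₖ₊₁)/dₖ₊₁⌋:
  k=1: m=45, d=39, a=2
  k=2: m=33, d=25, a=3
  k=3: m=42, d=12, a=7
  k=4: m=42, d=25, a=3
  k=5: m=33, d=39, a=2
  k=6: m=45, d=1, a=90
d=1 and a=2a₀=90 at k=6, so the next step gives (m, d) = (45, 39) again — its k=1 value — and the period has length 6.

[45; 2, 3, 7, 3, 2, 90]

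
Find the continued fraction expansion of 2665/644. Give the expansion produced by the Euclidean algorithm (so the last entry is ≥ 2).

[4; 7, 4, 4, 5]

2665 = 4*644 + 89
644 = 7*89 + 21
89 = 4*21 + 5
21 = 4*5 + 1
5 = 5*1 + 0  (stop)
So 2665/644 = [4; 7, 4, 4, 5].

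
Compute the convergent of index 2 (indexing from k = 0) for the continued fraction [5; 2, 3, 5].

Using pₖ = aₖpₖ₋₁ + pₖ₋₂, qₖ = aₖqₖ₋₁ + qₖ₋₂ (with p₋₁=1, p₋₂=0, q₋₁=0, q₋₂=1):
  k=0: a=5, p=5, q=1
  k=1: a=2, p=11, q=2
  k=2: a=3, p=38, q=7

38/7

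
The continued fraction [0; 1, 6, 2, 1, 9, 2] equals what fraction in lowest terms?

Fold from the inside: start with 2/1.
  9 + 1/2 = 19/2
  1 + 2/19 = 21/19
  2 + 19/21 = 61/21
  6 + 21/61 = 387/61
  1 + 61/387 = 448/387
  0 + 387/448 = 387/448

387/448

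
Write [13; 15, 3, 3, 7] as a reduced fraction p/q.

Using pₖ = aₖpₖ₋₁ + pₖ₋₂ and qₖ = aₖqₖ₋₁ + qₖ₋₂:
  k=0: a=13, p=13, q=1
  k=1: a=15, p=196, q=15
  k=2: a=3, p=601, q=46
  k=3: a=3, p=1999, q=153
  k=4: a=7, p=14594, q=1117

14594/1117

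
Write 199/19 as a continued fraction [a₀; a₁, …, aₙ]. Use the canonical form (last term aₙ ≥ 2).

199 = 10·19 + 9
19 = 2·9 + 1
9 = 9·1 + 0  (stop)
So 199/19 = [10; 2, 9].

[10; 2, 9]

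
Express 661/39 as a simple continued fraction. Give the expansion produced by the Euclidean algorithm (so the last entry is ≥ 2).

[16; 1, 18, 2]

661 = 16·39 + 37
39 = 1·37 + 2
37 = 18·2 + 1
2 = 2·1 + 0  (stop)
So 661/39 = [16; 1, 18, 2].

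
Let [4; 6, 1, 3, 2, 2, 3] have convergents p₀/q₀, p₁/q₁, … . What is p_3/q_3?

112/27

Using pₖ = aₖpₖ₋₁ + pₖ₋₂, qₖ = aₖqₖ₋₁ + qₖ₋₂ (with p₋₁=1, p₋₂=0, q₋₁=0, q₋₂=1):
  k=0: a=4, p=4, q=1
  k=1: a=6, p=25, q=6
  k=2: a=1, p=29, q=7
  k=3: a=3, p=112, q=27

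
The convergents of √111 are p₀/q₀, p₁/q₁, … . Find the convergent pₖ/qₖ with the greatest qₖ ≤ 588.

6058/575

√111 = [10; 1, 1, 6, 1, 1, 20, …] (period length 6).
Convergents:
  p_0/q_0 = 10/1
  p_1/q_1 = 11/1
  p_2/q_2 = 21/2
  p_3/q_3 = 137/13
  p_4/q_4 = 158/15
  p_5/q_5 = 295/28
  p_6/q_6 = 6058/575
  p_7/q_7 = 6353/603
q_6 = 575 ≤ 588 < 603 = q_7, so the answer is 6058/575.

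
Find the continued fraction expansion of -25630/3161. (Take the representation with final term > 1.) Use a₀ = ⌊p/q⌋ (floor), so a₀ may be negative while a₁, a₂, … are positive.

[-9; 1, 8, 4, 8, 3, 3]

-25630 = -9×3161 + 2819
3161 = 1×2819 + 342
2819 = 8×342 + 83
342 = 4×83 + 10
83 = 8×10 + 3
10 = 3×3 + 1
3 = 3×1 + 0  (stop)
So -25630/3161 = [-9; 1, 8, 4, 8, 3, 3].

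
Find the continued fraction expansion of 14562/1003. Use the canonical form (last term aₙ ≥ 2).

14562 = 14×1003 + 520
1003 = 1×520 + 483
520 = 1×483 + 37
483 = 13×37 + 2
37 = 18×2 + 1
2 = 2×1 + 0  (stop)
So 14562/1003 = [14; 1, 1, 13, 18, 2].

[14; 1, 1, 13, 18, 2]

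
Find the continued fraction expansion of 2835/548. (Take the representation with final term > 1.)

[5; 5, 1, 3, 3, 7]

2835 = 5·548 + 95
548 = 5·95 + 73
95 = 1·73 + 22
73 = 3·22 + 7
22 = 3·7 + 1
7 = 7·1 + 0  (stop)
So 2835/548 = [5; 5, 1, 3, 3, 7].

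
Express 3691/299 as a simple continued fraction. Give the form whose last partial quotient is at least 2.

3691 = 12·299 + 103
299 = 2·103 + 93
103 = 1·93 + 10
93 = 9·10 + 3
10 = 3·3 + 1
3 = 3·1 + 0  (stop)
So 3691/299 = [12; 2, 1, 9, 3, 3].

[12; 2, 1, 9, 3, 3]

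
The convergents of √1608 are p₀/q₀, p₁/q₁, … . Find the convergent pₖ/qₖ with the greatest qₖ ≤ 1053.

32120/801

√1608 = [40; 10, 80, …] (period length 2).
Convergents:
  p_0/q_0 = 40/1
  p_1/q_1 = 401/10
  p_2/q_2 = 32120/801
  p_3/q_3 = 321601/8020
q_2 = 801 ≤ 1053 < 8020 = q_3, so the answer is 32120/801.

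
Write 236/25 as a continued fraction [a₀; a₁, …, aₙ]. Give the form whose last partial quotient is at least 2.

236 = 9×25 + 11
25 = 2×11 + 3
11 = 3×3 + 2
3 = 1×2 + 1
2 = 2×1 + 0  (stop)
So 236/25 = [9; 2, 3, 1, 2].

[9; 2, 3, 1, 2]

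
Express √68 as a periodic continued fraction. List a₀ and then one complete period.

[8; 4, 16]

a₀ = ⌊√68⌋ = 8.
With m₀=0, d₀=1 and mₖ₊₁ = dₖaₖ − mₖ, dₖ₊₁ = (n − mₖ₊₁²)/dₖ, aₖ₊₁ = ⌊(a₀+mₖ₊₁)/dₖ₊₁⌋:
  k=1: m=8, d=4, a=4
  k=2: m=8, d=1, a=16
d=1 and a=2a₀=16 at k=2, so the next step gives (m, d) = (8, 4) again — its k=1 value — and the period has length 2.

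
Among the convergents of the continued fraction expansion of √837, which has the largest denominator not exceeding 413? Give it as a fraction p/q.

11312/391

√837 = [28; 1, 13, 2, 13, 1, 56, …] (period length 6).
Convergents:
  p_0/q_0 = 28/1
  p_1/q_1 = 29/1
  p_2/q_2 = 405/14
  p_3/q_3 = 839/29
  p_4/q_4 = 11312/391
  p_5/q_5 = 12151/420
q_4 = 391 ≤ 413 < 420 = q_5, so the answer is 11312/391.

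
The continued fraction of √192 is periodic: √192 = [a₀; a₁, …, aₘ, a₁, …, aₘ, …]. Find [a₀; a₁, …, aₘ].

[13; 1, 5, 1, 26]

a₀ = ⌊√192⌋ = 13.
With m₀=0, d₀=1 and mₖ₊₁ = dₖaₖ − mₖ, dₖ₊₁ = (n − mₖ₊₁²)/dₖ, aₖ₊₁ = ⌊(a₀+mₖ₊₁)/dₖ₊₁⌋:
  k=1: m=13, d=23, a=1
  k=2: m=10, d=4, a=5
  k=3: m=10, d=23, a=1
  k=4: m=13, d=1, a=26
d=1 and a=2a₀=26 at k=4, so the next step gives (m, d) = (13, 23) again — its k=1 value — and the period has length 4.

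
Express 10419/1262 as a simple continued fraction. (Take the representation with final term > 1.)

10419 = 8·1262 + 323
1262 = 3·323 + 293
323 = 1·293 + 30
293 = 9·30 + 23
30 = 1·23 + 7
23 = 3·7 + 2
7 = 3·2 + 1
2 = 2·1 + 0  (stop)
So 10419/1262 = [8; 3, 1, 9, 1, 3, 3, 2].

[8; 3, 1, 9, 1, 3, 3, 2]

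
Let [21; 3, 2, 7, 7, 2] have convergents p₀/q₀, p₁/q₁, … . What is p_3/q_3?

Using pₖ = aₖpₖ₋₁ + pₖ₋₂, qₖ = aₖqₖ₋₁ + qₖ₋₂ (with p₋₁=1, p₋₂=0, q₋₁=0, q₋₂=1):
  k=0: a=21, p=21, q=1
  k=1: a=3, p=64, q=3
  k=2: a=2, p=149, q=7
  k=3: a=7, p=1107, q=52

1107/52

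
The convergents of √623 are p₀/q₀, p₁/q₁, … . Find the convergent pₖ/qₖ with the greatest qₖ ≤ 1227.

√623 = [24; 1, 23, 1, 48, …] (period length 4).
Convergents:
  p_0/q_0 = 24/1
  p_1/q_1 = 25/1
  p_2/q_2 = 599/24
  p_3/q_3 = 624/25
  p_4/q_4 = 30551/1224
  p_5/q_5 = 31175/1249
q_4 = 1224 ≤ 1227 < 1249 = q_5, so the answer is 30551/1224.

30551/1224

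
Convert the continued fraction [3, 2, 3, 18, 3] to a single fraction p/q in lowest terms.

Using pₖ = aₖpₖ₋₁ + pₖ₋₂ and qₖ = aₖqₖ₋₁ + qₖ₋₂:
  k=0: a=3, p=3, q=1
  k=1: a=2, p=7, q=2
  k=2: a=3, p=24, q=7
  k=3: a=18, p=439, q=128
  k=4: a=3, p=1341, q=391

1341/391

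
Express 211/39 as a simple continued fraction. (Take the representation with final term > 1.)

[5; 2, 2, 3, 2]

211 = 5*39 + 16
39 = 2*16 + 7
16 = 2*7 + 2
7 = 3*2 + 1
2 = 2*1 + 0  (stop)
So 211/39 = [5; 2, 2, 3, 2].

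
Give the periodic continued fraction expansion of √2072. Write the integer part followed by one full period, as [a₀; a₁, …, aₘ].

[45; 1, 1, 12, 1, 1, 90]

a₀ = ⌊√2072⌋ = 45.
With m₀=0, d₀=1 and mₖ₊₁ = dₖaₖ − mₖ, dₖ₊₁ = (n − mₖ₊₁²)/dₖ, aₖ₊₁ = ⌊(a₀+mₖ₊₁)/dₖ₊₁⌋:
  k=1: m=45, d=47, a=1
  k=2: m=2, d=44, a=1
  k=3: m=42, d=7, a=12
  k=4: m=42, d=44, a=1
  k=5: m=2, d=47, a=1
  k=6: m=45, d=1, a=90
d=1 and a=2a₀=90 at k=6, so the next step gives (m, d) = (45, 47) again — its k=1 value — and the period has length 6.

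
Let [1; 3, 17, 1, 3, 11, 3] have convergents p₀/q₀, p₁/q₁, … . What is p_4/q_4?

Using pₖ = aₖpₖ₋₁ + pₖ₋₂, qₖ = aₖqₖ₋₁ + qₖ₋₂ (with p₋₁=1, p₋₂=0, q₋₁=0, q₋₂=1):
  k=0: a=1, p=1, q=1
  k=1: a=3, p=4, q=3
  k=2: a=17, p=69, q=52
  k=3: a=1, p=73, q=55
  k=4: a=3, p=288, q=217

288/217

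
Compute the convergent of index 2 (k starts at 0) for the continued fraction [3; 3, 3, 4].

33/10

Using pₖ = aₖpₖ₋₁ + pₖ₋₂, qₖ = aₖqₖ₋₁ + qₖ₋₂ (with p₋₁=1, p₋₂=0, q₋₁=0, q₋₂=1):
  k=0: a=3, p=3, q=1
  k=1: a=3, p=10, q=3
  k=2: a=3, p=33, q=10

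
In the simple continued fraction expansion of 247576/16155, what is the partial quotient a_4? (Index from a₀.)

247576 = 15·16155 + 5251   →  a_0 = 15
16155 = 3·5251 + 402   →  a_1 = 3
5251 = 13·402 + 25   →  a_2 = 13
402 = 16·25 + 2   →  a_3 = 16
25 = 12·2 + 1   →  a_4 = 12

12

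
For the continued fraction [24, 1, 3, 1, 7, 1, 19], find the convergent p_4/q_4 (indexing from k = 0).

Using pₖ = aₖpₖ₋₁ + pₖ₋₂, qₖ = aₖqₖ₋₁ + qₖ₋₂ (with p₋₁=1, p₋₂=0, q₋₁=0, q₋₂=1):
  k=0: a=24, p=24, q=1
  k=1: a=1, p=25, q=1
  k=2: a=3, p=99, q=4
  k=3: a=1, p=124, q=5
  k=4: a=7, p=967, q=39

967/39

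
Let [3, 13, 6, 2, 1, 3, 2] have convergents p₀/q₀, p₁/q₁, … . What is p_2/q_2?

243/79

Using pₖ = aₖpₖ₋₁ + pₖ₋₂, qₖ = aₖqₖ₋₁ + qₖ₋₂ (with p₋₁=1, p₋₂=0, q₋₁=0, q₋₂=1):
  k=0: a=3, p=3, q=1
  k=1: a=13, p=40, q=13
  k=2: a=6, p=243, q=79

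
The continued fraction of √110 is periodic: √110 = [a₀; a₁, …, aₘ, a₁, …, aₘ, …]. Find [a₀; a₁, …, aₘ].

[10; 2, 20]

a₀ = ⌊√110⌋ = 10.
With m₀=0, d₀=1 and mₖ₊₁ = dₖaₖ − mₖ, dₖ₊₁ = (n − mₖ₊₁²)/dₖ, aₖ₊₁ = ⌊(a₀+mₖ₊₁)/dₖ₊₁⌋:
  k=1: m=10, d=10, a=2
  k=2: m=10, d=1, a=20
d=1 and a=2a₀=20 at k=2, so the next step gives (m, d) = (10, 10) again — its k=1 value — and the period has length 2.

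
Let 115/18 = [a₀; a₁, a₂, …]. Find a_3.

1

115 = 6·18 + 7   →  a_0 = 6
18 = 2·7 + 4   →  a_1 = 2
7 = 1·4 + 3   →  a_2 = 1
4 = 1·3 + 1   →  a_3 = 1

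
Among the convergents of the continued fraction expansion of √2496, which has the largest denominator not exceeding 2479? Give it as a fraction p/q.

123601/2474

√2496 = [49; 1, 23, 1, 98, …] (period length 4).
Convergents:
  p_0/q_0 = 49/1
  p_1/q_1 = 50/1
  p_2/q_2 = 1199/24
  p_3/q_3 = 1249/25
  p_4/q_4 = 123601/2474
  p_5/q_5 = 124850/2499
q_4 = 2474 ≤ 2479 < 2499 = q_5, so the answer is 123601/2474.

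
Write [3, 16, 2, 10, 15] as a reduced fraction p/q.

Using pₖ = aₖpₖ₋₁ + pₖ₋₂ and qₖ = aₖqₖ₋₁ + qₖ₋₂:
  k=0: a=3, p=3, q=1
  k=1: a=16, p=49, q=16
  k=2: a=2, p=101, q=33
  k=3: a=10, p=1059, q=346
  k=4: a=15, p=15986, q=5223

15986/5223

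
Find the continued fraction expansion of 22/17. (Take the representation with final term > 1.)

[1; 3, 2, 2]

22 = 1×17 + 5
17 = 3×5 + 2
5 = 2×2 + 1
2 = 2×1 + 0  (stop)
So 22/17 = [1; 3, 2, 2].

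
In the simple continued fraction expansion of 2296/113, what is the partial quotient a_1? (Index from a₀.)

2296 = 20·113 + 36   →  a_0 = 20
113 = 3·36 + 5   →  a_1 = 3

3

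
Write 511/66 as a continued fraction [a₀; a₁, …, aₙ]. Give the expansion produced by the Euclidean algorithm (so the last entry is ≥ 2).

511 = 7*66 + 49
66 = 1*49 + 17
49 = 2*17 + 15
17 = 1*15 + 2
15 = 7*2 + 1
2 = 2*1 + 0  (stop)
So 511/66 = [7; 1, 2, 1, 7, 2].

[7; 1, 2, 1, 7, 2]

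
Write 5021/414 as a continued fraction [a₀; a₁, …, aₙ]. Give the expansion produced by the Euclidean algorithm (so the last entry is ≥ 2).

5021 = 12×414 + 53
414 = 7×53 + 43
53 = 1×43 + 10
43 = 4×10 + 3
10 = 3×3 + 1
3 = 3×1 + 0  (stop)
So 5021/414 = [12; 7, 1, 4, 3, 3].

[12; 7, 1, 4, 3, 3]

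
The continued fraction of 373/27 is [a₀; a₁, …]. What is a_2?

4

373 = 13·27 + 22   →  a_0 = 13
27 = 1·22 + 5   →  a_1 = 1
22 = 4·5 + 2   →  a_2 = 4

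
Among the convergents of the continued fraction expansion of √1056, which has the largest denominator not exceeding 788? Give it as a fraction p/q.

8449/260

√1056 = [32; 2, 64, …] (period length 2).
Convergents:
  p_0/q_0 = 32/1
  p_1/q_1 = 65/2
  p_2/q_2 = 4192/129
  p_3/q_3 = 8449/260
  p_4/q_4 = 544928/16769
q_3 = 260 ≤ 788 < 16769 = q_4, so the answer is 8449/260.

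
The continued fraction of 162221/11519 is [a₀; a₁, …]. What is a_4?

162221 = 14·11519 + 955   →  a_0 = 14
11519 = 12·955 + 59   →  a_1 = 12
955 = 16·59 + 11   →  a_2 = 16
59 = 5·11 + 4   →  a_3 = 5
11 = 2·4 + 3   →  a_4 = 2

2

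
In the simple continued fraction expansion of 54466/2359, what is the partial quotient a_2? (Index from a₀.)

54466 = 23·2359 + 209   →  a_0 = 23
2359 = 11·209 + 60   →  a_1 = 11
209 = 3·60 + 29   →  a_2 = 3

3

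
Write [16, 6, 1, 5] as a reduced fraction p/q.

Fold from the inside: start with 5/1.
  1 + 1/5 = 6/5
  6 + 5/6 = 41/6
  16 + 6/41 = 662/41

662/41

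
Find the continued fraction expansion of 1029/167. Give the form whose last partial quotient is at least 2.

[6; 6, 5, 2, 2]

1029 = 6×167 + 27
167 = 6×27 + 5
27 = 5×5 + 2
5 = 2×2 + 1
2 = 2×1 + 0  (stop)
So 1029/167 = [6; 6, 5, 2, 2].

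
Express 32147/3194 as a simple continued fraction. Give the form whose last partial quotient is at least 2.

[10; 15, 2, 3, 14, 2]

32147 = 10*3194 + 207
3194 = 15*207 + 89
207 = 2*89 + 29
89 = 3*29 + 2
29 = 14*2 + 1
2 = 2*1 + 0  (stop)
So 32147/3194 = [10; 15, 2, 3, 14, 2].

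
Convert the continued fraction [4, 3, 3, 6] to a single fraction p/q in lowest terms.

Using pₖ = aₖpₖ₋₁ + pₖ₋₂ and qₖ = aₖqₖ₋₁ + qₖ₋₂:
  k=0: a=4, p=4, q=1
  k=1: a=3, p=13, q=3
  k=2: a=3, p=43, q=10
  k=3: a=6, p=271, q=63

271/63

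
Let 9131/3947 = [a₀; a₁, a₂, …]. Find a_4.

9131 = 2·3947 + 1237   →  a_0 = 2
3947 = 3·1237 + 236   →  a_1 = 3
1237 = 5·236 + 57   →  a_2 = 5
236 = 4·57 + 8   →  a_3 = 4
57 = 7·8 + 1   →  a_4 = 7

7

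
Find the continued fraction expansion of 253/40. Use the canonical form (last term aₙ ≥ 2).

[6; 3, 13]

253 = 6×40 + 13
40 = 3×13 + 1
13 = 13×1 + 0  (stop)
So 253/40 = [6; 3, 13].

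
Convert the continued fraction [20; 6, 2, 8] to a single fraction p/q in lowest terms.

Using pₖ = aₖpₖ₋₁ + pₖ₋₂ and qₖ = aₖqₖ₋₁ + qₖ₋₂:
  k=0: a=20, p=20, q=1
  k=1: a=6, p=121, q=6
  k=2: a=2, p=262, q=13
  k=3: a=8, p=2217, q=110

2217/110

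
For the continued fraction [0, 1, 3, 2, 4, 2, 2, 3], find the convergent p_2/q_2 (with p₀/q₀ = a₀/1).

Using pₖ = aₖpₖ₋₁ + pₖ₋₂, qₖ = aₖqₖ₋₁ + qₖ₋₂ (with p₋₁=1, p₋₂=0, q₋₁=0, q₋₂=1):
  k=0: a=0, p=0, q=1
  k=1: a=1, p=1, q=1
  k=2: a=3, p=3, q=4

3/4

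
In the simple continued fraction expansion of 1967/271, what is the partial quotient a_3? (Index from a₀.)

6

1967 = 7·271 + 70   →  a_0 = 7
271 = 3·70 + 61   →  a_1 = 3
70 = 1·61 + 9   →  a_2 = 1
61 = 6·9 + 7   →  a_3 = 6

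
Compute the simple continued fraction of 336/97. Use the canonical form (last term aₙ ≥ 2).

336 = 3*97 + 45
97 = 2*45 + 7
45 = 6*7 + 3
7 = 2*3 + 1
3 = 3*1 + 0  (stop)
So 336/97 = [3; 2, 6, 2, 3].

[3; 2, 6, 2, 3]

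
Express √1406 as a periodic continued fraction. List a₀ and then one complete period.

a₀ = ⌊√1406⌋ = 37.
With m₀=0, d₀=1 and mₖ₊₁ = dₖaₖ − mₖ, dₖ₊₁ = (n − mₖ₊₁²)/dₖ, aₖ₊₁ = ⌊(a₀+mₖ₊₁)/dₖ₊₁⌋:
  k=1: m=37, d=37, a=2
  k=2: m=37, d=1, a=74
d=1 and a=2a₀=74 at k=2, so the next step gives (m, d) = (37, 37) again — its k=1 value — and the period has length 2.

[37; 2, 74]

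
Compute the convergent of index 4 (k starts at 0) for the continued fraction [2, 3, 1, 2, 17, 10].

434/191

Using pₖ = aₖpₖ₋₁ + pₖ₋₂, qₖ = aₖqₖ₋₁ + qₖ₋₂ (with p₋₁=1, p₋₂=0, q₋₁=0, q₋₂=1):
  k=0: a=2, p=2, q=1
  k=1: a=3, p=7, q=3
  k=2: a=1, p=9, q=4
  k=3: a=2, p=25, q=11
  k=4: a=17, p=434, q=191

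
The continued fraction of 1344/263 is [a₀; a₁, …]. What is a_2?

1344 = 5·263 + 29   →  a_0 = 5
263 = 9·29 + 2   →  a_1 = 9
29 = 14·2 + 1   →  a_2 = 14

14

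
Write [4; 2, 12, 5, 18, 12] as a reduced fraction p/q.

Fold from the inside: start with 12/1.
  18 + 1/12 = 217/12
  5 + 12/217 = 1097/217
  12 + 217/1097 = 13381/1097
  2 + 1097/13381 = 27859/13381
  4 + 13381/27859 = 124817/27859

124817/27859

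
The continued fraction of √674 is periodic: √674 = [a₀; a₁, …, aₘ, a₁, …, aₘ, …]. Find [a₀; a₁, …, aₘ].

[25; 1, 24, 1, 50]

a₀ = ⌊√674⌋ = 25.
With m₀=0, d₀=1 and mₖ₊₁ = dₖaₖ − mₖ, dₖ₊₁ = (n − mₖ₊₁²)/dₖ, aₖ₊₁ = ⌊(a₀+mₖ₊₁)/dₖ₊₁⌋:
  k=1: m=25, d=49, a=1
  k=2: m=24, d=2, a=24
  k=3: m=24, d=49, a=1
  k=4: m=25, d=1, a=50
d=1 and a=2a₀=50 at k=4, so the next step gives (m, d) = (25, 49) again — its k=1 value — and the period has length 4.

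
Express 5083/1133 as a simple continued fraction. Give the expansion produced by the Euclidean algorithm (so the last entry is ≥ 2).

[4; 2, 17, 1, 3, 2, 3]

5083 = 4·1133 + 551
1133 = 2·551 + 31
551 = 17·31 + 24
31 = 1·24 + 7
24 = 3·7 + 3
7 = 2·3 + 1
3 = 3·1 + 0  (stop)
So 5083/1133 = [4; 2, 17, 1, 3, 2, 3].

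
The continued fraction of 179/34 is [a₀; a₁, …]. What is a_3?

179 = 5·34 + 9   →  a_0 = 5
34 = 3·9 + 7   →  a_1 = 3
9 = 1·7 + 2   →  a_2 = 1
7 = 3·2 + 1   →  a_3 = 3

3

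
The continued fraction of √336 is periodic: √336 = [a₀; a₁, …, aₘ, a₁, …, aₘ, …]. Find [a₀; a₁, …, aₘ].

[18; 3, 36]

a₀ = ⌊√336⌋ = 18.
With m₀=0, d₀=1 and mₖ₊₁ = dₖaₖ − mₖ, dₖ₊₁ = (n − mₖ₊₁²)/dₖ, aₖ₊₁ = ⌊(a₀+mₖ₊₁)/dₖ₊₁⌋:
  k=1: m=18, d=12, a=3
  k=2: m=18, d=1, a=36
d=1 and a=2a₀=36 at k=2, so the next step gives (m, d) = (18, 12) again — its k=1 value — and the period has length 2.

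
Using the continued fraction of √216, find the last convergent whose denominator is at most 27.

338/23

√216 = [14; 1, 2, 3, 2, 1, 28, …] (period length 6).
Convergents:
  p_0/q_0 = 14/1
  p_1/q_1 = 15/1
  p_2/q_2 = 44/3
  p_3/q_3 = 147/10
  p_4/q_4 = 338/23
  p_5/q_5 = 485/33
q_4 = 23 ≤ 27 < 33 = q_5, so the answer is 338/23.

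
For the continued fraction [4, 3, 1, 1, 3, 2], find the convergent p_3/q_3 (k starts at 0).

Using pₖ = aₖpₖ₋₁ + pₖ₋₂, qₖ = aₖqₖ₋₁ + qₖ₋₂ (with p₋₁=1, p₋₂=0, q₋₁=0, q₋₂=1):
  k=0: a=4, p=4, q=1
  k=1: a=3, p=13, q=3
  k=2: a=1, p=17, q=4
  k=3: a=1, p=30, q=7

30/7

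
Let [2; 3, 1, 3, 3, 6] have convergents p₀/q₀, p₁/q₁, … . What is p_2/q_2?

9/4

Using pₖ = aₖpₖ₋₁ + pₖ₋₂, qₖ = aₖqₖ₋₁ + qₖ₋₂ (with p₋₁=1, p₋₂=0, q₋₁=0, q₋₂=1):
  k=0: a=2, p=2, q=1
  k=1: a=3, p=7, q=3
  k=2: a=1, p=9, q=4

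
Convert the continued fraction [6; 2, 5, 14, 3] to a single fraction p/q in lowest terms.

Using pₖ = aₖpₖ₋₁ + pₖ₋₂ and qₖ = aₖqₖ₋₁ + qₖ₋₂:
  k=0: a=6, p=6, q=1
  k=1: a=2, p=13, q=2
  k=2: a=5, p=71, q=11
  k=3: a=14, p=1007, q=156
  k=4: a=3, p=3092, q=479

3092/479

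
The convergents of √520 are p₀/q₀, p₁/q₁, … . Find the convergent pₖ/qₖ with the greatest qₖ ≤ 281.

√520 = [22; 1, 4, 11, 4, 1, 44, …] (period length 6).
Convergents:
  p_0/q_0 = 22/1
  p_1/q_1 = 23/1
  p_2/q_2 = 114/5
  p_3/q_3 = 1277/56
  p_4/q_4 = 5222/229
  p_5/q_5 = 6499/285
q_4 = 229 ≤ 281 < 285 = q_5, so the answer is 5222/229.

5222/229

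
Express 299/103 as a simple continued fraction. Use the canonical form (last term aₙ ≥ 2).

299 = 2*103 + 93
103 = 1*93 + 10
93 = 9*10 + 3
10 = 3*3 + 1
3 = 3*1 + 0  (stop)
So 299/103 = [2; 1, 9, 3, 3].

[2; 1, 9, 3, 3]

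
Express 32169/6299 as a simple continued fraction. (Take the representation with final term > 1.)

32169 = 5·6299 + 674
6299 = 9·674 + 233
674 = 2·233 + 208
233 = 1·208 + 25
208 = 8·25 + 8
25 = 3·8 + 1
8 = 8·1 + 0  (stop)
So 32169/6299 = [5; 9, 2, 1, 8, 3, 8].

[5; 9, 2, 1, 8, 3, 8]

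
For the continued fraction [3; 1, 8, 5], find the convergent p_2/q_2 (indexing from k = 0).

Using pₖ = aₖpₖ₋₁ + pₖ₋₂, qₖ = aₖqₖ₋₁ + qₖ₋₂ (with p₋₁=1, p₋₂=0, q₋₁=0, q₋₂=1):
  k=0: a=3, p=3, q=1
  k=1: a=1, p=4, q=1
  k=2: a=8, p=35, q=9

35/9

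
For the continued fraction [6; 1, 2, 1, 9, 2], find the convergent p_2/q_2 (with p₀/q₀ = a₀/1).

Using pₖ = aₖpₖ₋₁ + pₖ₋₂, qₖ = aₖqₖ₋₁ + qₖ₋₂ (with p₋₁=1, p₋₂=0, q₋₁=0, q₋₂=1):
  k=0: a=6, p=6, q=1
  k=1: a=1, p=7, q=1
  k=2: a=2, p=20, q=3

20/3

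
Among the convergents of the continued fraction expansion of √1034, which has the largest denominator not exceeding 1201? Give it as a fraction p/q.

√1034 = [32; 6, 2, 2, 2, 6, 64, …] (period length 6).
Convergents:
  p_0/q_0 = 32/1
  p_1/q_1 = 193/6
  p_2/q_2 = 418/13
  p_3/q_3 = 1029/32
  p_4/q_4 = 2476/77
  p_5/q_5 = 15885/494
  p_6/q_6 = 1019116/31693
q_5 = 494 ≤ 1201 < 31693 = q_6, so the answer is 15885/494.

15885/494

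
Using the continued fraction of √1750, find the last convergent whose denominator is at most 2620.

104959/2509

√1750 = [41; 1, 4, 1, 82, …] (period length 4).
Convergents:
  p_0/q_0 = 41/1
  p_1/q_1 = 42/1
  p_2/q_2 = 209/5
  p_3/q_3 = 251/6
  p_4/q_4 = 20791/497
  p_5/q_5 = 21042/503
  p_6/q_6 = 104959/2509
  p_7/q_7 = 126001/3012
q_6 = 2509 ≤ 2620 < 3012 = q_7, so the answer is 104959/2509.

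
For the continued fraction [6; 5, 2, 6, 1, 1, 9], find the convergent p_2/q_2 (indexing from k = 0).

Using pₖ = aₖpₖ₋₁ + pₖ₋₂, qₖ = aₖqₖ₋₁ + qₖ₋₂ (with p₋₁=1, p₋₂=0, q₋₁=0, q₋₂=1):
  k=0: a=6, p=6, q=1
  k=1: a=5, p=31, q=5
  k=2: a=2, p=68, q=11

68/11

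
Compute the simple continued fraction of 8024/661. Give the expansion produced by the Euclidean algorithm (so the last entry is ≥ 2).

[12; 7, 5, 2, 2, 3]

8024 = 12×661 + 92
661 = 7×92 + 17
92 = 5×17 + 7
17 = 2×7 + 3
7 = 2×3 + 1
3 = 3×1 + 0  (stop)
So 8024/661 = [12; 7, 5, 2, 2, 3].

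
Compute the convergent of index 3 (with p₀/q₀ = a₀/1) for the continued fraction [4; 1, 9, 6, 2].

Using pₖ = aₖpₖ₋₁ + pₖ₋₂, qₖ = aₖqₖ₋₁ + qₖ₋₂ (with p₋₁=1, p₋₂=0, q₋₁=0, q₋₂=1):
  k=0: a=4, p=4, q=1
  k=1: a=1, p=5, q=1
  k=2: a=9, p=49, q=10
  k=3: a=6, p=299, q=61

299/61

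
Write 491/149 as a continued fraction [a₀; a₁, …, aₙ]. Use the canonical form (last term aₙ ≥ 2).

491 = 3·149 + 44
149 = 3·44 + 17
44 = 2·17 + 10
17 = 1·10 + 7
10 = 1·7 + 3
7 = 2·3 + 1
3 = 3·1 + 0  (stop)
So 491/149 = [3; 3, 2, 1, 1, 2, 3].

[3; 3, 2, 1, 1, 2, 3]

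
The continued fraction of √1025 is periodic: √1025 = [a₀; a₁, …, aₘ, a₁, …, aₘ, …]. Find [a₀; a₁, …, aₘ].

a₀ = ⌊√1025⌋ = 32.
With m₀=0, d₀=1 and mₖ₊₁ = dₖaₖ − mₖ, dₖ₊₁ = (n − mₖ₊₁²)/dₖ, aₖ₊₁ = ⌊(a₀+mₖ₊₁)/dₖ₊₁⌋:
  k=1: m=32, d=1, a=64
d=1 and a=2a₀=64 at k=1, so the next step gives (m, d) = (32, 1) again — its k=1 value — and the period has length 1.

[32; 64]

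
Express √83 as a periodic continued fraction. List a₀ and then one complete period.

[9; 9, 18]

a₀ = ⌊√83⌋ = 9.
With m₀=0, d₀=1 and mₖ₊₁ = dₖaₖ − mₖ, dₖ₊₁ = (n − mₖ₊₁²)/dₖ, aₖ₊₁ = ⌊(a₀+mₖ₊₁)/dₖ₊₁⌋:
  k=1: m=9, d=2, a=9
  k=2: m=9, d=1, a=18
d=1 and a=2a₀=18 at k=2, so the next step gives (m, d) = (9, 2) again — its k=1 value — and the period has length 2.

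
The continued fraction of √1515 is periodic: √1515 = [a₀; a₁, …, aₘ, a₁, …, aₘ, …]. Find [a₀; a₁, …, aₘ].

[38; 1, 11, 1, 76]

a₀ = ⌊√1515⌋ = 38.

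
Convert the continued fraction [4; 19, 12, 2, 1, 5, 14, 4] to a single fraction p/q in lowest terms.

Using pₖ = aₖpₖ₋₁ + pₖ₋₂ and qₖ = aₖqₖ₋₁ + qₖ₋₂:
  k=0: a=4, p=4, q=1
  k=1: a=19, p=77, q=19
  k=2: a=12, p=928, q=229
  k=3: a=2, p=1933, q=477
  k=4: a=1, p=2861, q=706
  k=5: a=5, p=16238, q=4007
  k=6: a=14, p=230193, q=56804
  k=7: a=4, p=937010, q=231223

937010/231223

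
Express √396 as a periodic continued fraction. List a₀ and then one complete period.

a₀ = ⌊√396⌋ = 19.
With m₀=0, d₀=1 and mₖ₊₁ = dₖaₖ − mₖ, dₖ₊₁ = (n − mₖ₊₁²)/dₖ, aₖ₊₁ = ⌊(a₀+mₖ₊₁)/dₖ₊₁⌋:
  k=1: m=19, d=35, a=1
  k=2: m=16, d=4, a=8
  k=3: m=16, d=35, a=1
  k=4: m=19, d=1, a=38
d=1 and a=2a₀=38 at k=4, so the next step gives (m, d) = (19, 35) again — its k=1 value — and the period has length 4.

[19; 1, 8, 1, 38]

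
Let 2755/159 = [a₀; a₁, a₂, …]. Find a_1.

2755 = 17·159 + 52   →  a_0 = 17
159 = 3·52 + 3   →  a_1 = 3

3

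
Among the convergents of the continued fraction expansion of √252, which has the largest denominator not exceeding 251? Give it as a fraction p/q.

3921/247

√252 = [15; 1, 6, 1, 30, …] (period length 4).
Convergents:
  p_0/q_0 = 15/1
  p_1/q_1 = 16/1
  p_2/q_2 = 111/7
  p_3/q_3 = 127/8
  p_4/q_4 = 3921/247
  p_5/q_5 = 4048/255
q_4 = 247 ≤ 251 < 255 = q_5, so the answer is 3921/247.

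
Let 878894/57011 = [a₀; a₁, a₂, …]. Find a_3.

2

878894 = 15·57011 + 23729   →  a_0 = 15
57011 = 2·23729 + 9553   →  a_1 = 2
23729 = 2·9553 + 4623   →  a_2 = 2
9553 = 2·4623 + 307   →  a_3 = 2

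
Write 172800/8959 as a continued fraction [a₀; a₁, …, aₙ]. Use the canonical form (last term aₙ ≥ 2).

[19; 3, 2, 9, 19, 3, 2]

172800 = 19×8959 + 2579
8959 = 3×2579 + 1222
2579 = 2×1222 + 135
1222 = 9×135 + 7
135 = 19×7 + 2
7 = 3×2 + 1
2 = 2×1 + 0  (stop)
So 172800/8959 = [19; 3, 2, 9, 19, 3, 2].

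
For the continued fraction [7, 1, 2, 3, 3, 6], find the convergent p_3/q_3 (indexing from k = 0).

Using pₖ = aₖpₖ₋₁ + pₖ₋₂, qₖ = aₖqₖ₋₁ + qₖ₋₂ (with p₋₁=1, p₋₂=0, q₋₁=0, q₋₂=1):
  k=0: a=7, p=7, q=1
  k=1: a=1, p=8, q=1
  k=2: a=2, p=23, q=3
  k=3: a=3, p=77, q=10

77/10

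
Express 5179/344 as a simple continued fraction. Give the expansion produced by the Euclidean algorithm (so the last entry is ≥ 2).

5179 = 15·344 + 19
344 = 18·19 + 2
19 = 9·2 + 1
2 = 2·1 + 0  (stop)
So 5179/344 = [15; 18, 9, 2].

[15; 18, 9, 2]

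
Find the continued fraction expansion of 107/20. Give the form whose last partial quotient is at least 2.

107 = 5·20 + 7
20 = 2·7 + 6
7 = 1·6 + 1
6 = 6·1 + 0  (stop)
So 107/20 = [5; 2, 1, 6].

[5; 2, 1, 6]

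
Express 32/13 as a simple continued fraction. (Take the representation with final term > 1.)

[2; 2, 6]

32 = 2·13 + 6
13 = 2·6 + 1
6 = 6·1 + 0  (stop)
So 32/13 = [2; 2, 6].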